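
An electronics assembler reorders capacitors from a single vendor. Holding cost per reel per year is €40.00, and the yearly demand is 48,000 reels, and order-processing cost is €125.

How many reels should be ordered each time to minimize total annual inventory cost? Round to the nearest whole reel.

548 reels

EOQ = √(2DS/H) = √(2 × 48,000 × 125 / 40)
    = √(300,000.00) ≈ 547.72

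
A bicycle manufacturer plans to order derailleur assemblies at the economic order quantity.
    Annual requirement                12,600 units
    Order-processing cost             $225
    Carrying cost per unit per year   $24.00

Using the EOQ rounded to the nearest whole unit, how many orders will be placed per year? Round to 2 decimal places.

25.93 orders per year

EOQ = √(2DS/H) = √(2 × 12,600 × 225 / 24)
    = √(236,250.00) ≈ 486.06 → Q = 486
N = D/Q = 12,600/486 ≈ 25.926 orders/yr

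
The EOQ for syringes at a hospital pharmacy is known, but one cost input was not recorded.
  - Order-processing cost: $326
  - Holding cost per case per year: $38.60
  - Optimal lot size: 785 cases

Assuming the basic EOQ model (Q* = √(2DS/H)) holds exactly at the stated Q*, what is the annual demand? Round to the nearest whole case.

36,482 cases per year

From Q* = √(2DS/H) ⇒ Q*² = 2DS/H.
D = Q²H / (2S) = 785² × 38.6 / (2 × 326) = 36,482.03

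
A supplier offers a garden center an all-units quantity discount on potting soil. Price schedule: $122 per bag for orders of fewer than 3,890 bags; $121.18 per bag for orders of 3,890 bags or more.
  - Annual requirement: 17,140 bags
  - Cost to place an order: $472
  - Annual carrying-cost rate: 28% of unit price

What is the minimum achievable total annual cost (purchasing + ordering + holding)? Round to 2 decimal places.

$2,114,589.88

H₁ = 28%×$122 = $34.1600;  H₂ = 28%×$121.18 = $33.9304
EOQ₁ = √(2×17,140×472/34.1600) = 688.23  (< 3,890, feasible at tier 1)
EOQ₂ = √(2×17,140×472/33.9304) = 690.55  (< 3,890 → use Q = 3,890 at tier-2 price)
TC(tier 1 (EOQ₁), Q≈688.2) = $2,114,589.88
TC(tier 2, Q≈3,890.0) = $2,145,099.54
Minimum at tier 1 (EOQ₁): $2,114,589.88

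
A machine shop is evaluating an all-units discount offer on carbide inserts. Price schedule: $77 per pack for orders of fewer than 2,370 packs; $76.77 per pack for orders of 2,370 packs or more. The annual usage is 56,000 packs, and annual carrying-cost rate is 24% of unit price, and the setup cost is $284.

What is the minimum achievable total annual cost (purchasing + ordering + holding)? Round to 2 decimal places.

H₁ = 24%×$77 = $18.4800;  H₂ = 24%×$76.77 = $18.4248
EOQ₁ = √(2×56,000×284/18.4800) = 1,311.95  (< 2,370, feasible at tier 1)
EOQ₂ = √(2×56,000×284/18.4248) = 1,313.91  (< 2,370 → use Q = 2,370 at tier-2 price)
TC(tier 1 (EOQ₁), Q≈1,311.9) = $4,336,244.83
TC(tier 2, Q≈2,370.0) = $4,327,663.94
Minimum at tier 2: $4,327,663.94

$4,327,663.94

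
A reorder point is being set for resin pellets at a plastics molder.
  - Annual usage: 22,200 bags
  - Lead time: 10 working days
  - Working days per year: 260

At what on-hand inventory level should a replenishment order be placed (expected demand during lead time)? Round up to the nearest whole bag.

854 bags

Daily demand d = 22,200 / 260 = 85.385 bags/day
Demand during lead time = 85.385 × 10 = 853.85
Reorder point = 853.85 → round up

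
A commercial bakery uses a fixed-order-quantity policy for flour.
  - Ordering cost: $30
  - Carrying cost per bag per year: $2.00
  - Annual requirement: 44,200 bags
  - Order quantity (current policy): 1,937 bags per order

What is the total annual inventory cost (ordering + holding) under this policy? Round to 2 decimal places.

Annual ordering cost = (D/Q)·S = (44,200/1,937) × 30 = $684.56
Annual holding cost  = (Q/2)·H = (1,937/2) × 2 = $1,937.00
Total = $684.56 + $1,937.00 = $2,621.56

$2,621.56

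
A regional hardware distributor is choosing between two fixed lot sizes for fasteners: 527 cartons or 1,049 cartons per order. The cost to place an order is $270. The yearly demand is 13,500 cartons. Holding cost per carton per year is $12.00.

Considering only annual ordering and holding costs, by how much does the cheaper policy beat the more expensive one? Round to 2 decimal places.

$309.77

TC(Q) = (D/Q)S + (Q/2)H
TC(527) = (13,500/527)×270 + (527/2)×12 = $10,078.51
TC(1,049) = (13,500/1,049)×270 + (1,049/2)×12 = $9,768.74
Lots of 1,049 are cheaper by $309.77.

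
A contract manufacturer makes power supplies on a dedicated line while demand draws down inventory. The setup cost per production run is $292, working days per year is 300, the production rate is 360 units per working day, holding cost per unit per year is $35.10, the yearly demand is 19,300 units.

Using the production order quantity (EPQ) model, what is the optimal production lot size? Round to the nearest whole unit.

Daily demand d = 19,300/300 = 64.333; p = 360; 1 − d/p = 0.82130
EPQ = √(2DS / (H(1 − d/p)))
    = √(2 × 19,300 × 292 / (35.1 × 0.82130)) ≈ 625.29

625 units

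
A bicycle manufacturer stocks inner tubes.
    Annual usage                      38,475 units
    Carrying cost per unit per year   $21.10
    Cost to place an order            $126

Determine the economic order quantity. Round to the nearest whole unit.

678 units

EOQ = √(2DS/H) = √(2 × 38,475 × 126 / 21.1)
    = √(459,511.85) ≈ 677.87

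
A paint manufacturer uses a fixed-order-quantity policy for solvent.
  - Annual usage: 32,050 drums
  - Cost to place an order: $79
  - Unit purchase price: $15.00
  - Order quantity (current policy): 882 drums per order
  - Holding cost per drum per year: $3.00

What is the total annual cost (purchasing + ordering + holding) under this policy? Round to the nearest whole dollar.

Ordering: D/Q × S = 32,050/882 × $79 = $2,870.69
Holding:  Q/2 × H = 882/2 × $3 = $1,323.00
Purchase cost = D·C = 32,050 × 15 = $480,750.00
Total = $2,870.69 + $1,323.00 + $480,750.00 = $484,943.69

$484,944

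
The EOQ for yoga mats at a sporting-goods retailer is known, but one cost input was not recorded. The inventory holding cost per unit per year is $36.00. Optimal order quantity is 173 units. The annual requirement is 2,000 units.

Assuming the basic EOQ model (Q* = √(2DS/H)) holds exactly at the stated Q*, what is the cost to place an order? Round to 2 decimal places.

$269.36

EOQ relation: Q² = 2DS/H, so rearrange for the unknown.
S = Q²H / (2D) = 173² × 36 / (2 × 2,000) = 269.3610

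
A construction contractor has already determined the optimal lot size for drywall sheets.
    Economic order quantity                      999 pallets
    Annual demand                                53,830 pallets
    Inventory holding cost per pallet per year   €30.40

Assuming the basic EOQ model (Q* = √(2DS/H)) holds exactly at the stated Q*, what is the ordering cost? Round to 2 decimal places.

Since Q* = (2DS/H)^½, squaring gives Q*²·H = 2DS.
S = Q²H / (2D) = 999² × 30.4 / (2 × 53,830) = 281.8060

€281.81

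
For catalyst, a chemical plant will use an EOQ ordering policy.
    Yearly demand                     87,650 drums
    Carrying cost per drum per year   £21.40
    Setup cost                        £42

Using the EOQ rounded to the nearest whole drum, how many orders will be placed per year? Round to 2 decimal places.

2DS/H = 2·87,650·42/21.4 = 344,046.73
EOQ = √344,046.73 ≈ 586.55 → Q = 587
N = D/Q = 87,650/587 ≈ 149.319 orders/yr

149.32 orders per year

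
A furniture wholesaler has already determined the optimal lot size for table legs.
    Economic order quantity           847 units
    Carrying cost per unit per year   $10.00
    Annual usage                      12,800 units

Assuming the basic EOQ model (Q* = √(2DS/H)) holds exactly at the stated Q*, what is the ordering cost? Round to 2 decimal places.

$280.24

EOQ relation: Q² = 2DS/H, so rearrange for the unknown.
S = Q²H / (2D) = 847² × 10 / (2 × 12,800) = 280.2379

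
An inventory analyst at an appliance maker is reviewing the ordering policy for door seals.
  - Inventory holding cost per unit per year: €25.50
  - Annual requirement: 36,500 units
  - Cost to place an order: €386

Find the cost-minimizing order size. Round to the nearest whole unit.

1,051 units

2DS/H = 2·36,500·386/25.5 = 1,105,019.61
EOQ = √1,105,019.61 ≈ 1,051.20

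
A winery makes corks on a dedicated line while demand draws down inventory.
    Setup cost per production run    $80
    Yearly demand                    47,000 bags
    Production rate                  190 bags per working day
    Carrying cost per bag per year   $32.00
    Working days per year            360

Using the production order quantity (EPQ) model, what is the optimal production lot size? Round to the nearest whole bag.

d = 47,000/360 = 130.5556 bags/day;  effective holding cost H(1 − d/p) = 32·(1 − 130.5556/190) = 10.01170
Q* = √(2DS / H_eff) = √(2·47,000·80 / 10.01170) ≈ 866.67

867 bags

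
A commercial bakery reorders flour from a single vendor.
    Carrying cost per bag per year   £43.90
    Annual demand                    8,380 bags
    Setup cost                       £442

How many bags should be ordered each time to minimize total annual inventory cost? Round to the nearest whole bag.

EOQ = √(2DS/H) = √(2 × 8,380 × 442 / 43.9)
    = √(168,745.33) ≈ 410.79

411 bags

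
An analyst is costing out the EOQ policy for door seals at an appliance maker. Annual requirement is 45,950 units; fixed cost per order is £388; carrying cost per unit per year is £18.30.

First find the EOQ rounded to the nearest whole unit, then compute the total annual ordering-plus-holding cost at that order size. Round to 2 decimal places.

£25,544.60

EOQ = √(2DS/H) = √(2 × 45,950 × 388 / 18.3)
    = √(1,948,480.87) ≈ 1,395.88 → Q = 1,396 units
Ordering: D/Q × S = 45,950/1,396 × £388 = £12,771.20
Holding:  Q/2 × H = 1,396/2 × £18.3 = £12,773.40
Total = £12,771.20 + £12,773.40 = £25,544.60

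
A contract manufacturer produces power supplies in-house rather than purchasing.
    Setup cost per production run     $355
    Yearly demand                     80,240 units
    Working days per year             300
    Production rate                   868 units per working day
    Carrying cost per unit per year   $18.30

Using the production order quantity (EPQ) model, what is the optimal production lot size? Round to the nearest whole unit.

2,121 units

Daily demand d = 80,240/300 = 267.467; p = 868; 1 − d/p = 0.69186
EPQ = √(2DS / (H(1 − d/p)))
    = √(2 × 80,240 × 355 / (18.3 × 0.69186)) ≈ 2,121.24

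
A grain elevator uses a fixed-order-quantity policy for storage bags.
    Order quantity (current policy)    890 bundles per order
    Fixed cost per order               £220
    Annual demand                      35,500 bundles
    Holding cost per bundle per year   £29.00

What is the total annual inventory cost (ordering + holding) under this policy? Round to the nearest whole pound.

£21,680

Orders/yr = 35,500/890 = 39.888; ordering cost = 39.888 × £220 = £8,775.28
Average inventory = 890/2 = 445; holding cost = 445 × £29 = £12,905.00
Total = £8,775.28 + £12,905.00 = £21,680.28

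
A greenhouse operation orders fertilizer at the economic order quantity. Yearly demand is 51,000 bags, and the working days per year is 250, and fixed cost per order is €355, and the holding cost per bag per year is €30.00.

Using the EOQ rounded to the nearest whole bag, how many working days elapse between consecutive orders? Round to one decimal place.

5.4 days

2DS/H = 2·51,000·355/30 = 1,207,000.00
EOQ = √1,207,000.00 ≈ 1,098.64 → Q = 1,099 bags
T = Q/D × 250 days = 1,099/51,000 × 250 = 5.387 days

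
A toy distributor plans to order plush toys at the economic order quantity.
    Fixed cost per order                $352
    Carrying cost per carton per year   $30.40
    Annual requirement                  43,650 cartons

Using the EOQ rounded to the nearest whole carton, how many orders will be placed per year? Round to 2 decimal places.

43.43 orders per year

Optimal lot size Q* = (2 × 43,650 × $352 / $30.4)^½ ≈ 1,005.41 → Q = 1,005
N = D/Q = 43,650/1,005 ≈ 43.433 orders/yr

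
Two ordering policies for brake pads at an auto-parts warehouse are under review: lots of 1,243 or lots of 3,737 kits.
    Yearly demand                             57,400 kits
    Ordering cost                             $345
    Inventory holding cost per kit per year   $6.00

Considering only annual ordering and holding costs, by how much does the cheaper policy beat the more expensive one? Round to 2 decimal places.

$3,150.45

Annual cost at Q: ordering D·S/Q plus holding Q·H/2.
TC(1,243) = (57,400/1,243)×345 + (1,243/2)×6 = $19,660.62
TC(3,737) = (57,400/3,737)×345 + (3,737/2)×6 = $16,510.17
|ΔTC| = |$19,660.62 − $16,510.17| = $3,150.45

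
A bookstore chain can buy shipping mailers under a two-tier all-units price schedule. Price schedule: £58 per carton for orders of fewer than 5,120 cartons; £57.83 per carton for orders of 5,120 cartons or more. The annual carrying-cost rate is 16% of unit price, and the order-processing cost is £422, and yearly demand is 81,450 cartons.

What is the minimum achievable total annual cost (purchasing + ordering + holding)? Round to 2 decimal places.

H₁ = 16%×£58 = £9.2800;  H₂ = 16%×£57.83 = £9.2528
EOQ₁ = √(2×81,450×422/9.2800) = 2,721.72  (< 5,120, feasible at tier 1)
EOQ₂ = √(2×81,450×422/9.2528) = 2,725.71  (< 5,120 → use Q = 5,120 at tier-2 price)
TC(tier 1 (EOQ₁), Q≈2,721.7) = £4,749,357.52
TC(tier 2, Q≈5,120.0) = £4,740,653.93
Minimum at tier 2: £4,740,653.93

£4,740,653.93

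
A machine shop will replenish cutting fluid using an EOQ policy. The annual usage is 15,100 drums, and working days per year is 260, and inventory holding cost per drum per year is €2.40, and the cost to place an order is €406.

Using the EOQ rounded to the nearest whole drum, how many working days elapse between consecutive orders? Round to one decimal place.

2DS/H = 2·15,100·406/2.4 = 5,108,833.33
EOQ = √5,108,833.33 ≈ 2,260.27 → Q = 2,260 drums
T = Q/D × 260 days = 2,260/15,100 × 260 = 38.914 days

38.9 days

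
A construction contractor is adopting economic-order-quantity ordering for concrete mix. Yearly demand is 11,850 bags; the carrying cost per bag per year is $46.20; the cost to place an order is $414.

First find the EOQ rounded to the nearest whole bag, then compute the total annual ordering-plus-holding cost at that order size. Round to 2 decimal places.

Optimal lot size Q* = (2 × 11,850 × $414 / $46.2)^½ ≈ 460.84 → Q = 461 bags
Orders/yr = 11,850/461 = 25.705; ordering cost = 25.705 × $414 = $10,641.87
Average inventory = 461/2 = 230.5; holding cost = 230.5 × $46.2 = $10,649.10
Total = $10,641.87 + $10,649.10 = $21,290.97

$21,290.97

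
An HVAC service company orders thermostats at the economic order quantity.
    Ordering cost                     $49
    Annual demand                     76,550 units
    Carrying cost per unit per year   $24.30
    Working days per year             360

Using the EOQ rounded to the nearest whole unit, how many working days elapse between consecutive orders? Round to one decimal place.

2.6 days

Q* = √(2·D·S / H) = √(2·76,550·49 / 24.3) = √308,720.2 ≈ 555.63 → Q = 556 units
T = Q/D × 360 days = 556/76,550 × 360 = 2.615 days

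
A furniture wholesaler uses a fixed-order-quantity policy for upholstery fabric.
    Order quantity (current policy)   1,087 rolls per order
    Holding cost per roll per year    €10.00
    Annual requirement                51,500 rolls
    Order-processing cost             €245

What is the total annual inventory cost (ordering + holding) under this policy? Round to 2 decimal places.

€17,042.64

Orders/yr = 51,500/1,087 = 47.378; ordering cost = 47.378 × €245 = €11,607.64
Average inventory = 1,087/2 = 543.5; holding cost = 543.5 × €10 = €5,435.00
Total = €11,607.64 + €5,435.00 = €17,042.64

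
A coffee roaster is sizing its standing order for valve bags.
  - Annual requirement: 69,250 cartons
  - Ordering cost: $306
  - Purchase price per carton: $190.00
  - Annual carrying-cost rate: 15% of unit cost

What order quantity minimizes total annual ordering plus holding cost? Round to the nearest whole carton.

Holding cost per carton per year: H = 15% × $190 = $28.5000
2DS/H = 2·69,250·306/28.5 = 1,487,052.63
EOQ = √1,487,052.63 ≈ 1,219.45

1,219 cartons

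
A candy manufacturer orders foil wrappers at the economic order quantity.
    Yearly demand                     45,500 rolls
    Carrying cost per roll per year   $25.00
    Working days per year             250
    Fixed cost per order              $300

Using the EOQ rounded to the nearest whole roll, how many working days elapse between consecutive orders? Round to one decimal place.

5.7 days

EOQ = √(2DS/H) = √(2 × 45,500 × 300 / 25)
    = √(1,092,000.00) ≈ 1,044.99 → Q = 1,045 rolls
Cycle time = (working days × Q)/D = (250 × 1,045) / 45,500 = 5.742 days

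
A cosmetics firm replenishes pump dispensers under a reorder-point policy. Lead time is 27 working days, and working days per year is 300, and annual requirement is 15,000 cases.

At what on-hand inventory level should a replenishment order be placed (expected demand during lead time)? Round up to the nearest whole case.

1,350 cases

Daily demand d = 15,000 / 300 = 50.000 cases/day
Demand during lead time = 50.000 × 27 = 1,350.00
Reorder point = 1,350.00 → round up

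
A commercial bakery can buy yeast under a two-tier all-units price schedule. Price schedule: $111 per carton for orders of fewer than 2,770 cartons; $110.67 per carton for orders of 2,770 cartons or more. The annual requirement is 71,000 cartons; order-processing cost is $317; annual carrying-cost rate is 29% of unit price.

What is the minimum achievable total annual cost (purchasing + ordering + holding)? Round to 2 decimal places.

$7,910,145.88

H₁ = 29%×$111 = $32.1900;  H₂ = 29%×$110.67 = $32.0943
EOQ₁ = √(2×71,000×317/32.1900) = 1,182.53  (< 2,770, feasible at tier 1)
EOQ₂ = √(2×71,000×317/32.0943) = 1,184.29  (< 2,770 → use Q = 2,770 at tier-2 price)
TC(tier 1 (EOQ₁), Q≈1,182.5) = $7,919,065.74
TC(tier 2, Q≈2,770.0) = $7,910,145.88
Minimum at tier 2: $7,910,145.88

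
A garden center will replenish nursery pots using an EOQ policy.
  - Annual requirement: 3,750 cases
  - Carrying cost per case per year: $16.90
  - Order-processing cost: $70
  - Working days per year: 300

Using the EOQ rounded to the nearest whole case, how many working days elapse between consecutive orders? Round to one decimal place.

14.1 days

Q* = √(2·D·S / H) = √(2·3,750·70 / 16.9) = √31,065.1 ≈ 176.25 → Q = 176 cases
Days between orders = 300 / (D/Q) = 300 / 21.307 ≈ 14.080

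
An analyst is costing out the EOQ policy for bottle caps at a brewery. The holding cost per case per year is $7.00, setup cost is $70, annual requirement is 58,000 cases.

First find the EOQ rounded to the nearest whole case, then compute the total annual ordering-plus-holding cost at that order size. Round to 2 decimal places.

$7,539.23

Optimal lot size Q* = (2 × 58,000 × $70 / $7)^½ ≈ 1,077.03 → Q = 1,077 cases
Orders/yr = 58,000/1,077 = 53.853; ordering cost = 53.853 × $70 = $3,769.73
Average inventory = 1,077/2 = 538.5; holding cost = 538.5 × $7 = $3,769.50
Total = $3,769.73 + $3,769.50 = $7,539.23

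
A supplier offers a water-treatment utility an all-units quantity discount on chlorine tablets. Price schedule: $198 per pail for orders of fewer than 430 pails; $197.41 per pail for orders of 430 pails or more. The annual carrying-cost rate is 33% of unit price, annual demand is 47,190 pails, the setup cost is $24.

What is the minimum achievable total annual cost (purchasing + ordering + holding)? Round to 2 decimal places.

H₁ = 33%×$198 = $65.3400;  H₂ = 33%×$197.41 = $65.1453
EOQ₁ = √(2×47,190×24/65.3400) = 186.19  (< 430, feasible at tier 1)
EOQ₂ = √(2×47,190×24/65.1453) = 186.47  (< 430 → use Q = 430 at tier-2 price)
TC(tier 1 (EOQ₁), Q≈186.2) = $9,355,785.65
TC(tier 2, Q≈430.0) = $9,332,418.00
Minimum at tier 2: $9,332,418.00

$9,332,418.00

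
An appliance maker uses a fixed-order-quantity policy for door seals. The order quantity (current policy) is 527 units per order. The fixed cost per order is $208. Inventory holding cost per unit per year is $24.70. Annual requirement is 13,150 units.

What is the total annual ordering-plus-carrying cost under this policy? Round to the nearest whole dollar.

Annual ordering cost = (D/Q)·S = (13,150/527) × 208 = $5,190.13
Annual holding cost  = (Q/2)·H = (527/2) × 24.7 = $6,508.45
Total = $5,190.13 + $6,508.45 = $11,698.58

$11,699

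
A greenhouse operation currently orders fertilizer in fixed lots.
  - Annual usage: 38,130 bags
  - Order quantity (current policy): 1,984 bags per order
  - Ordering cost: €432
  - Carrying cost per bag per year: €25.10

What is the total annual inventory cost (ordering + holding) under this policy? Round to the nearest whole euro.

€33,202

Annual ordering cost = (D/Q)·S = (38,130/1,984) × 432 = €8,302.50
Annual holding cost  = (Q/2)·H = (1,984/2) × 25.1 = €24,899.20
Total = €8,302.50 + €24,899.20 = €33,201.70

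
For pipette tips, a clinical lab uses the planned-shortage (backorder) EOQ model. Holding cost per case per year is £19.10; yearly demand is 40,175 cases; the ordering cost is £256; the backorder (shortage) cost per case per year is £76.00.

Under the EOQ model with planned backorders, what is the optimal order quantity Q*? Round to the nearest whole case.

1,161 cases

Basic EOQ = √(2·40,175·256/19.1) = 1,037.758
Backorder adjustment √((H+b)/b) = √((19.1+76)/76) = 1.1186
Q* = 1,037.758 × 1.1186 ≈ 1,160.86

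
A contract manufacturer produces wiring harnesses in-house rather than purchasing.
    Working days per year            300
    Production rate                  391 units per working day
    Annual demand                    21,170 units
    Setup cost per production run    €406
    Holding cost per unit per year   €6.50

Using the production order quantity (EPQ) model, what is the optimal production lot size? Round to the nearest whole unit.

1,796 units

Daily demand d = 21,170/300 = 70.567; p = 391; 1 − d/p = 0.81952
EPQ = √(2DS / (H(1 − d/p)))
    = √(2 × 21,170 × 406 / (6.5 × 0.81952)) ≈ 1,796.39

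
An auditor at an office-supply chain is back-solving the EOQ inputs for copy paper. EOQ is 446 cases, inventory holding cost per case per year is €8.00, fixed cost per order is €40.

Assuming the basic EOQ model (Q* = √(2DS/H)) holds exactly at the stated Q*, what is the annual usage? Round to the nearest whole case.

19,892 cases per year

From Q* = √(2DS/H) ⇒ Q*² = 2DS/H.
D = Q²H / (2S) = 446² × 8 / (2 × 40) = 19,891.60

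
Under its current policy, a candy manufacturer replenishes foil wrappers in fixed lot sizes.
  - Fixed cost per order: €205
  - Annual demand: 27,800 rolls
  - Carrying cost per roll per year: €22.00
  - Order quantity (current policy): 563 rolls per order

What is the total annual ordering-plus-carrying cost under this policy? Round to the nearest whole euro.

€16,316

Annual ordering cost = (D/Q)·S = (27,800/563) × 205 = €10,122.56
Annual holding cost  = (Q/2)·H = (563/2) × 22 = €6,193.00
Total = €10,122.56 + €6,193.00 = €16,315.56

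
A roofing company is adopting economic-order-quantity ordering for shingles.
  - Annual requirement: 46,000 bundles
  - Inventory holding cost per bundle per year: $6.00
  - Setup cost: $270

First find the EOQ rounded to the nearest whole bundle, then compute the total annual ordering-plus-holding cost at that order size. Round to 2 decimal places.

$12,208.19

EOQ = √(2DS/H) = √(2 × 46,000 × 270 / 6)
    = √(4,140,000.00) ≈ 2,034.70 → Q = 2,035 bundles
Annual ordering cost = (D/Q)·S = (46,000/2,035) × 270 = $6,103.19
Annual holding cost  = (Q/2)·H = (2,035/2) × 6 = $6,105.00
Total = $6,103.19 + $6,105.00 = $12,208.19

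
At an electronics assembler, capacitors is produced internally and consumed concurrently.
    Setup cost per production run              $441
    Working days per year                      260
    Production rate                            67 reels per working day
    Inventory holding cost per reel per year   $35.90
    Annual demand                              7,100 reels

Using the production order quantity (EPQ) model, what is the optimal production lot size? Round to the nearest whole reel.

d = 7,100/260 = 27.3077 reels/day;  effective holding cost H(1 − d/p) = 35.9·(1 − 27.3077/67) = 21.26797
Q* = √(2DS / H_eff) = √(2·7,100·441 / 21.26797) ≈ 542.63

543 reels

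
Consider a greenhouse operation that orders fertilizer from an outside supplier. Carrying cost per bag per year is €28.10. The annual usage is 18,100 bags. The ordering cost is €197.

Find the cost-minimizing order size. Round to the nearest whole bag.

Optimal lot size Q* = (2 × 18,100 × €197 / €28.1)^½ ≈ 503.77

504 bags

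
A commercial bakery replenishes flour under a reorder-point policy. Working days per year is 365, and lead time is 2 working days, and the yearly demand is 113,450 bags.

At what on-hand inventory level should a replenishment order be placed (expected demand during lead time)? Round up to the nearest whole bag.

622 bags

Daily demand d = 113,450 / 365 = 310.822 bags/day
Demand during lead time = 310.822 × 2 = 621.64
Reorder point = 621.64 → round up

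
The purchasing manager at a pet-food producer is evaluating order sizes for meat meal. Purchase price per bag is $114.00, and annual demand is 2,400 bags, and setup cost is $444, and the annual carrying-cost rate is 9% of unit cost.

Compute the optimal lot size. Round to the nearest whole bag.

Carrying cost H = $114 × 9% = $10.2600/bag/yr
Optimal lot size Q* = (2 × 2,400 × $444 / $10.26)^½ ≈ 455.76

456 bags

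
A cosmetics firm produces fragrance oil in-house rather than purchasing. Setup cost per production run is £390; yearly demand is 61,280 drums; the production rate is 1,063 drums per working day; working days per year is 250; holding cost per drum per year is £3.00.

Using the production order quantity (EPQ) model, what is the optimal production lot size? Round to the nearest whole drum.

Daily demand d = 61,280/250 = 245.120; p = 1063; 1 − d/p = 0.76941
EPQ = √(2DS / (H(1 − d/p)))
    = √(2 × 61,280 × 390 / (3 × 0.76941)) ≈ 4,550.59

4,551 drums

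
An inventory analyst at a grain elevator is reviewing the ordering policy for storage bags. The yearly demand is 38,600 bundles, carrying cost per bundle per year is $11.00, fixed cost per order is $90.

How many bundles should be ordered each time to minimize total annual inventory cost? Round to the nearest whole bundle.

EOQ = √(2DS/H) = √(2 × 38,600 × 90 / 11)
    = √(631,636.36) ≈ 794.76

795 bundles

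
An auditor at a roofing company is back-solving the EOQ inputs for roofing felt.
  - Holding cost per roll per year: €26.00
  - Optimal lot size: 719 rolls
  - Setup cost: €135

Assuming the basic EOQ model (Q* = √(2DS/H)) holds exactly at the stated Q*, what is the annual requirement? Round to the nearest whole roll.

EOQ relation: Q² = 2DS/H, so rearrange for the unknown.
D = Q²H / (2S) = 719² × 26 / (2 × 135) = 49,781.43

49,781 rolls per year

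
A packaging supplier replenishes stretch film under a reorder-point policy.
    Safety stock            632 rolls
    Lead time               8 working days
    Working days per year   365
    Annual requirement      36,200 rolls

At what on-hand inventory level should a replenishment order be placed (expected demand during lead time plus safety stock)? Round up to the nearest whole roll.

1,426 rolls

Daily demand d = 36,200 / 365 = 99.178 rolls/day
Demand during lead time = 99.178 × 8 = 793.42
Reorder point = 793.42 + 632 = 1,425.42 → round up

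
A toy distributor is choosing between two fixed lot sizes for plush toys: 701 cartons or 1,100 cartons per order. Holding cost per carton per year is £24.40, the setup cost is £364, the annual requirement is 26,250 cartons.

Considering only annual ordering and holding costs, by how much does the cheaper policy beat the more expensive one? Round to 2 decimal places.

£76.36

Annual cost at Q: ordering D·S/Q plus holding Q·H/2.
TC(701) = (26,250/701)×364 + (701/2)×24.4 = £22,182.73
TC(1,100) = (26,250/1,100)×364 + (1,100/2)×24.4 = £22,106.36
|ΔTC| = |£22,182.73 − £22,106.36| = £76.36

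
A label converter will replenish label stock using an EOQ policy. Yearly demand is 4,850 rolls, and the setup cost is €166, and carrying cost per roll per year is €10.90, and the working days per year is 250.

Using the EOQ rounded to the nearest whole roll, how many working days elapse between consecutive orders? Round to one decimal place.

Q* = √(2·D·S / H) = √(2·4,850·166 / 10.9) = √147,724.8 ≈ 384.35 → Q = 384 rolls
Days between orders = 250 / (D/Q) = 250 / 12.630 ≈ 19.794

19.8 days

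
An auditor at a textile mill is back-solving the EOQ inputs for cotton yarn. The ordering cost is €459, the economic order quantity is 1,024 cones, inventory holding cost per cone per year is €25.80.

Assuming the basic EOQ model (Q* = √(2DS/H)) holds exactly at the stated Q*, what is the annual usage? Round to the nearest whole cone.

EOQ relation: Q² = 2DS/H, so rearrange for the unknown.
D = Q²H / (2S) = 1,024² × 25.8 / (2 × 459) = 29,469.78

29,470 cones per year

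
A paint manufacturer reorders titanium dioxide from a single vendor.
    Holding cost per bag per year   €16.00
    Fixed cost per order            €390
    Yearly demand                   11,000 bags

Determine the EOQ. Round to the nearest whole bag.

2DS/H = 2·11,000·390/16 = 536,250.00
EOQ = √536,250.00 ≈ 732.29

732 bags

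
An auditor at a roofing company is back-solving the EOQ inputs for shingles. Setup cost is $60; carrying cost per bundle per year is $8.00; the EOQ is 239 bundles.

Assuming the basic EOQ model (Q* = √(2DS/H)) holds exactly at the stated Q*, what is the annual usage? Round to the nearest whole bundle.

From Q* = √(2DS/H) ⇒ Q*² = 2DS/H.
D = Q²H / (2S) = 239² × 8 / (2 × 60) = 3,808.07

3,808 bundles per year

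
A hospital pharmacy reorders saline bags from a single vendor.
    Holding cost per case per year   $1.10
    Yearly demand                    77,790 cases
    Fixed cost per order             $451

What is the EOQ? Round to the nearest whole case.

7,987 cases

EOQ = √(2DS/H) = √(2 × 77,790 × 451 / 1.1)
    = √(63,787,800.00) ≈ 7,986.73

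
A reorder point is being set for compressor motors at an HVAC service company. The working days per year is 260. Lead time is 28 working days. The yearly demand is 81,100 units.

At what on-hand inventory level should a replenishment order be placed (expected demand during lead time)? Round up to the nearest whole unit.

8,734 units

Daily demand d = 81,100 / 260 = 311.923 units/day
Demand during lead time = 311.923 × 28 = 8,733.85
Reorder point = 8,733.85 → round up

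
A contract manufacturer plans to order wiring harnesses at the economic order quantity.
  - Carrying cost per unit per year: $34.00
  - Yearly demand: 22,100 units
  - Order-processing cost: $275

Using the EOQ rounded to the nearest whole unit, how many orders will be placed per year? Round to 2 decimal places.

36.96 orders per year

2DS/H = 2·22,100·275/34 = 357,500.00
EOQ = √357,500.00 ≈ 597.91 → Q = 598
Orders per year = D/Q = 22,100 / 598 = 36.957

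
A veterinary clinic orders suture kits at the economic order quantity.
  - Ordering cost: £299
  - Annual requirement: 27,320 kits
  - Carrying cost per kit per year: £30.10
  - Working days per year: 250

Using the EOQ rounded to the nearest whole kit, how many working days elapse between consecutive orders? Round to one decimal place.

Optimal lot size Q* = (2 × 27,320 × £299 / £30.1)^½ ≈ 736.73 → Q = 737 kits
Days between orders = 250 / (D/Q) = 250 / 37.069 ≈ 6.744

6.7 days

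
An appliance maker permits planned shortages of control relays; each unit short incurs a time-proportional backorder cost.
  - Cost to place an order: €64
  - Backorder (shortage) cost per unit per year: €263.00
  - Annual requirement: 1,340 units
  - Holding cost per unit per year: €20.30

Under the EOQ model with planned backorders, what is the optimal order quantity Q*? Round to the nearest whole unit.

Basic EOQ = √(2·1,340·64/20.3) = 91.920
Backorder adjustment √((H+b)/b) = √((20.3+263)/263) = 1.0379
Q* = 91.920 × 1.0379 ≈ 95.40

95 units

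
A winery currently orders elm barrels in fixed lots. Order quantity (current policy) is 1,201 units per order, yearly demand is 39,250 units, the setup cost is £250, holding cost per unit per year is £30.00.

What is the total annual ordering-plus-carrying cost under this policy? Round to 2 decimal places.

£26,185.27

Annual ordering cost = (D/Q)·S = (39,250/1,201) × 250 = £8,170.27
Annual holding cost  = (Q/2)·H = (1,201/2) × 30 = £18,015.00
Total = £8,170.27 + £18,015.00 = £26,185.27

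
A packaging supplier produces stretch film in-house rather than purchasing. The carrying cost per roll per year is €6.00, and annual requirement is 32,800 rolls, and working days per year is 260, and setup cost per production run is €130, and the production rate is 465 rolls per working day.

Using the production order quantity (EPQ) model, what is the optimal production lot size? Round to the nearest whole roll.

d = 32,800/260 = 126.1538 rolls/day;  effective holding cost H(1 − d/p) = 6·(1 − 126.1538/465) = 4.37221
Q* = √(2DS / H_eff) = √(2·32,800·130 / 4.37221) ≈ 1,396.60

1,397 rolls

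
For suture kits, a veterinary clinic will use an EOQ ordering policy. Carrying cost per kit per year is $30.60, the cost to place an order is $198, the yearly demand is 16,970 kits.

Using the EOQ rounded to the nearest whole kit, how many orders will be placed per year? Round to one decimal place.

36.2 orders per year

EOQ = √(2DS/H) = √(2 × 16,970 × 198 / 30.6)
    = √(219,611.76) ≈ 468.63 → Q = 469
Orders per year = D/Q = 16,970 / 469 = 36.183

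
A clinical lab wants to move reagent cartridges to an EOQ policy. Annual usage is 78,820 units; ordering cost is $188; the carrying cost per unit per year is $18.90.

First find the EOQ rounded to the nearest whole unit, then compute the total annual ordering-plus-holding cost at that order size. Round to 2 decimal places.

$23,666.99

EOQ = √(2DS/H) = √(2 × 78,820 × 188 / 18.9)
    = √(1,568,059.26) ≈ 1,252.22 → Q = 1,252 units
Annual ordering cost = (D/Q)·S = (78,820/1,252) × 188 = $11,835.59
Annual holding cost  = (Q/2)·H = (1,252/2) × 18.9 = $11,831.40
Total = $11,835.59 + $11,831.40 = $23,666.99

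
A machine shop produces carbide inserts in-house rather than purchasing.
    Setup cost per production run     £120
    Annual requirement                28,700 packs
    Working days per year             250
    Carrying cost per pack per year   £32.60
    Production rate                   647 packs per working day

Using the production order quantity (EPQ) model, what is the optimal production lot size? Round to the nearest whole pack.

d = 28,700/250 = 114.8000 packs/day;  effective holding cost H(1 − d/p) = 32.6·(1 − 114.8000/647) = 26.81564
Q* = √(2DS / H_eff) = √(2·28,700·120 / 26.81564) ≈ 506.82

507 packs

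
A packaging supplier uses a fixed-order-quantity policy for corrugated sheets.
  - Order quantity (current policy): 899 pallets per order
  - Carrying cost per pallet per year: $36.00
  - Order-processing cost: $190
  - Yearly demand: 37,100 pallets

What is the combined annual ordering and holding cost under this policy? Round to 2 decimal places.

$24,022.93

Orders/yr = 37,100/899 = 41.268; ordering cost = 41.268 × $190 = $7,840.93
Average inventory = 899/2 = 449.5; holding cost = 449.5 × $36 = $16,182.00
Total = $7,840.93 + $16,182.00 = $24,022.93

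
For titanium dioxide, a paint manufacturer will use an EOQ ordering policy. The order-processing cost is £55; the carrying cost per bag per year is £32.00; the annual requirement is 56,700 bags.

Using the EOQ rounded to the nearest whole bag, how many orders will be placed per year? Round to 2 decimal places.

128.57 orders per year

Q* = √(2·D·S / H) = √(2·56,700·55 / 32) = √194,906.2 ≈ 441.48 → Q = 441
N = D/Q = 56,700/441 ≈ 128.571 orders/yr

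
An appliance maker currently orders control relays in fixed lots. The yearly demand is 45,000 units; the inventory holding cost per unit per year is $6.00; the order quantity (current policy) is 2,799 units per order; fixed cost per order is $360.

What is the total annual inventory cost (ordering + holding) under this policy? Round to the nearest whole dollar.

$14,185

Ordering: D/Q × S = 45,000/2,799 × $360 = $5,787.78
Holding:  Q/2 × H = 2,799/2 × $6 = $8,397.00
Total = $5,787.78 + $8,397.00 = $14,184.78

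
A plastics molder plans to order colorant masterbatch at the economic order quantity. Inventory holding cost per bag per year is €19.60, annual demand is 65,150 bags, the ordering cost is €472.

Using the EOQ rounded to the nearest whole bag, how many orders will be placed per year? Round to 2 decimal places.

Optimal lot size Q* = (2 × 65,150 × €472 / €19.6)^½ ≈ 1,771.39 → Q = 1,771
N = D/Q = 65,150/1,771 ≈ 36.787 orders/yr

36.79 orders per year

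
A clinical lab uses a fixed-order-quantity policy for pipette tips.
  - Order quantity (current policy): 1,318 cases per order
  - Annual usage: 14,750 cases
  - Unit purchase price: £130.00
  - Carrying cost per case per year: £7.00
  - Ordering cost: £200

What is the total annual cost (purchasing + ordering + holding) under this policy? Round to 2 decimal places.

Orders/yr = 14,750/1,318 = 11.191; ordering cost = 11.191 × £200 = £2,238.24
Average inventory = 1,318/2 = 659; holding cost = 659 × £7 = £4,613.00
Purchase cost = D·C = 14,750 × 130 = £1,917,500.00
Total = £2,238.24 + £4,613.00 + £1,917,500.00 = £1,924,351.24

£1,924,351.24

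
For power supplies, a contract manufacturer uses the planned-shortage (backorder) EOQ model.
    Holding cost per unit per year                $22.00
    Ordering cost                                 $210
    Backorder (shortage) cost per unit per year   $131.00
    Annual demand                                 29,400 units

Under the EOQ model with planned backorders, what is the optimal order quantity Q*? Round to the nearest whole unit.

810 units

Basic EOQ = √(2·29,400·210/22) = 749.181
Backorder adjustment √((H+b)/b) = √((22+131)/131) = 1.0807
Q* = 749.181 × 1.0807 ≈ 809.65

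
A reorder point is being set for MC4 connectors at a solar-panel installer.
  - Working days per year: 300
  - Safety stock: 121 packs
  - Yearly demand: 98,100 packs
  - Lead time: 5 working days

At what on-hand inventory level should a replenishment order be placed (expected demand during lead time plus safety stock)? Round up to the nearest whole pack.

Daily demand d = 98,100 / 300 = 327.000 packs/day
Demand during lead time = 327.000 × 5 = 1,635.00
Reorder point = 1,635.00 + 121 = 1,756.00 → round up

1,756 packs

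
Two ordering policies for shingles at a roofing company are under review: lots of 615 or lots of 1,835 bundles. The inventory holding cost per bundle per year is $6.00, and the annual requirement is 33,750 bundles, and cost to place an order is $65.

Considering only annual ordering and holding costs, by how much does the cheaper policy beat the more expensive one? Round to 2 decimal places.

For each Q, cost = (D/Q)·S + (Q/2)·H.
TC(615) = (33,750/615)×65 + (615/2)×6 = $5,412.07
TC(1,835) = (33,750/1,835)×65 + (1,835/2)×6 = $6,700.50
Cheaper: Q = 615.  Difference = $1,288.43

$1,288.43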